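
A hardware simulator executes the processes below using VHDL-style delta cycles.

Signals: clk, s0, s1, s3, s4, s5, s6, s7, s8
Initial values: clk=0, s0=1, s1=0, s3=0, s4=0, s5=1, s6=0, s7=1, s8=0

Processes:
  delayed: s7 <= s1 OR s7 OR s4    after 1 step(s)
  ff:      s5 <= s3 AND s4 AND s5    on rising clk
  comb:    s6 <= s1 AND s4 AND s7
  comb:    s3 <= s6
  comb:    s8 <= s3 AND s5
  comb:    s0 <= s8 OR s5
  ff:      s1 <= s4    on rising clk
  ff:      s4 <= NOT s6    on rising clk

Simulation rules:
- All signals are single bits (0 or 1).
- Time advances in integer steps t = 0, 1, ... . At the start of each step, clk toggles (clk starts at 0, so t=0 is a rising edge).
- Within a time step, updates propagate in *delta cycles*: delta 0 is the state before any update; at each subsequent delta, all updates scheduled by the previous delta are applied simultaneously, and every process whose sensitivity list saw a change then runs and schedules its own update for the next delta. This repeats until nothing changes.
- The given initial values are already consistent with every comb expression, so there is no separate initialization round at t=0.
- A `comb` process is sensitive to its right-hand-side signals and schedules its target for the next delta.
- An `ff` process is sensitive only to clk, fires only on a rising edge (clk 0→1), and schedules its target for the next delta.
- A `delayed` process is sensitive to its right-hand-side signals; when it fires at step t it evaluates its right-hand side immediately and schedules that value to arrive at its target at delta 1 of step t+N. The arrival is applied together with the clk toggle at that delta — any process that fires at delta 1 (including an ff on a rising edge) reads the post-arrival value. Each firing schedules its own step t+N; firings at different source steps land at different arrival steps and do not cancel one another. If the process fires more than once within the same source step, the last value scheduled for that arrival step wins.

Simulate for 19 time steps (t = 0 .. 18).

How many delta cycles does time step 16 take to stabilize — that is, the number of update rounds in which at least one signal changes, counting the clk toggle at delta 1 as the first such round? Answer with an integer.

4

t=0 Δ0: s5=1 s6=0 s4=0 clk=0 s0=1 s1=0 s3=0 s8=0 s7=1
  Δ1: clk:0→1
  Δ2: s5:1→0, s4:0→1
  Δ3: s0:1→0
  (3Δ to stable)
t=1 Δ0: s5=0 s6=0 s4=1 clk=1 s0=0 s1=0 s3=0 s8=0 s7=1
  Δ1: clk:1→0
  (1Δ to stable)
t=2 Δ0: s5=0 s6=0 s4=1 clk=0 s0=0 s1=0 s3=0 s8=0 s7=1
  Δ1: clk:0→1
  Δ2: s1:0→1
  Δ3: s6:0→1
  Δ4: s3:0→1
  (4Δ to stable)
t=3 Δ0: s5=0 s6=1 s4=1 clk=1 s0=0 s1=1 s3=1 s8=0 s7=1
  Δ1: clk:1→0
  (1Δ to stable)
t=4 Δ0: s5=0 s6=1 s4=1 clk=0 s0=0 s1=1 s3=1 s8=0 s7=1
  Δ1: clk:0→1
  Δ2: s4:1→0
  Δ3: s6:1→0
  Δ4: s3:1→0
  (4Δ to stable)
t=5 Δ0: s5=0 s6=0 s4=0 clk=1 s0=0 s1=1 s3=0 s8=0 s7=1
  Δ1: clk:1→0
  (1Δ to stable)
t=6 Δ0: s5=0 s6=0 s4=0 clk=0 s0=0 s1=1 s3=0 s8=0 s7=1
  Δ1: clk:0→1
  Δ2: s4:0→1, s1:1→0
  (2Δ to stable)
t=7 Δ0: s5=0 s6=0 s4=1 clk=1 s0=0 s1=0 s3=0 s8=0 s7=1
  Δ1: clk:1→0
  (1Δ to stable)
t=8 Δ0: s5=0 s6=0 s4=1 clk=0 s0=0 s1=0 s3=0 s8=0 s7=1
  Δ1: clk:0→1
  Δ2: s1:0→1
  Δ3: s6:0→1
  Δ4: s3:0→1
  (4Δ to stable)
t=9 Δ0: s5=0 s6=1 s4=1 clk=1 s0=0 s1=1 s3=1 s8=0 s7=1
  Δ1: clk:1→0
  (1Δ to stable)
t=10 Δ0: s5=0 s6=1 s4=1 clk=0 s0=0 s1=1 s3=1 s8=0 s7=1
  Δ1: clk:0→1
  Δ2: s4:1→0
  Δ3: s6:1→0
  Δ4: s3:1→0
  (4Δ to stable)
t=11 Δ0: s5=0 s6=0 s4=0 clk=1 s0=0 s1=1 s3=0 s8=0 s7=1
  Δ1: clk:1→0
  (1Δ to stable)
t=12 Δ0: s5=0 s6=0 s4=0 clk=0 s0=0 s1=1 s3=0 s8=0 s7=1
  Δ1: clk:0→1
  Δ2: s4:0→1, s1:1→0
  (2Δ to stable)
t=13 Δ0: s5=0 s6=0 s4=1 clk=1 s0=0 s1=0 s3=0 s8=0 s7=1
  Δ1: clk:1→0
  (1Δ to stable)
t=14 Δ0: s5=0 s6=0 s4=1 clk=0 s0=0 s1=0 s3=0 s8=0 s7=1
  Δ1: clk:0→1
  Δ2: s1:0→1
  Δ3: s6:0→1
  Δ4: s3:0→1
  (4Δ to stable)
t=15 Δ0: s5=0 s6=1 s4=1 clk=1 s0=0 s1=1 s3=1 s8=0 s7=1
  Δ1: clk:1→0
  (1Δ to stable)
t=16 Δ0: s5=0 s6=1 s4=1 clk=0 s0=0 s1=1 s3=1 s8=0 s7=1
  Δ1: clk:0→1
  Δ2: s4:1→0
  Δ3: s6:1→0
  Δ4: s3:1→0
  (4Δ to stable)
t=17 Δ0: s5=0 s6=0 s4=0 clk=1 s0=0 s1=1 s3=0 s8=0 s7=1
  Δ1: clk:1→0
  (1Δ to stable)
t=18 Δ0: s5=0 s6=0 s4=0 clk=0 s0=0 s1=1 s3=0 s8=0 s7=1
  Δ1: clk:0→1
  Δ2: s4:0→1, s1:1→0
  (2Δ to stable)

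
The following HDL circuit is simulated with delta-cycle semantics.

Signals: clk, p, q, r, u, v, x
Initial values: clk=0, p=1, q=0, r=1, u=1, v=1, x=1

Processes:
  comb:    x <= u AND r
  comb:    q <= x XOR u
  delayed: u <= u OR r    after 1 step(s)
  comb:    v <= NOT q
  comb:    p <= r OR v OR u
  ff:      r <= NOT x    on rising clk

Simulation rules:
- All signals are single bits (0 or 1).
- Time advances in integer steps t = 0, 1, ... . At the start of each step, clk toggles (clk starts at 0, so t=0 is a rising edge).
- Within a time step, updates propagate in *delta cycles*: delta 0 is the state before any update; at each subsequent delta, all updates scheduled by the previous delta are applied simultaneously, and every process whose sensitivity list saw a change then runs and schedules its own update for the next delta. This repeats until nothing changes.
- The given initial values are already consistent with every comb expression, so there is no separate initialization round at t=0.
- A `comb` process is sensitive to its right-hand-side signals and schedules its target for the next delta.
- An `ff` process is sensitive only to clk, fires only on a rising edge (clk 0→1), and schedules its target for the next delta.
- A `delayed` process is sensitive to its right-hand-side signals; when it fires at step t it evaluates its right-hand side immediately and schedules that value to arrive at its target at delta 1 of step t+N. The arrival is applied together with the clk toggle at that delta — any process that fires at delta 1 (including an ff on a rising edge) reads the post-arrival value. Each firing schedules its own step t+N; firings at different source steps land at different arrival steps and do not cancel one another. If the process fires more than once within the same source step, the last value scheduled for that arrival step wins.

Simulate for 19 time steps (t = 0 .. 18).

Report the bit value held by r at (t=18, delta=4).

1

t0.Δ0 u=1 r=1 clk=0 q=0 p=1 x=1 v=1
t0.Δ1 u=1 r=1 clk=1 q=0 p=1 x=1 v=1
t0.Δ2 u=1 r=0 clk=1 q=0 p=1 x=1 v=1
t0.Δ3 u=1 r=0 clk=1 q=0 p=1 x=0 v=1
t0.Δ4 u=1 r=0 clk=1 q=1 p=1 x=0 v=1
t0.Δ5 u=1 r=0 clk=1 q=1 p=1 x=0 v=0
t1.Δ0 u=1 r=0 clk=1 q=1 p=1 x=0 v=0
t1.Δ1 u=1 r=0 clk=0 q=1 p=1 x=0 v=0
t2.Δ0 u=1 r=0 clk=0 q=1 p=1 x=0 v=0
t2.Δ1 u=1 r=0 clk=1 q=1 p=1 x=0 v=0
t2.Δ2 u=1 r=1 clk=1 q=1 p=1 x=0 v=0
t2.Δ3 u=1 r=1 clk=1 q=1 p=1 x=1 v=0
t2.Δ4 u=1 r=1 clk=1 q=0 p=1 x=1 v=0
t2.Δ5 u=1 r=1 clk=1 q=0 p=1 x=1 v=1
t3.Δ0 u=1 r=1 clk=1 q=0 p=1 x=1 v=1
t3.Δ1 u=1 r=1 clk=0 q=0 p=1 x=1 v=1
t4.Δ0 u=1 r=1 clk=0 q=0 p=1 x=1 v=1
t4.Δ1 u=1 r=1 clk=1 q=0 p=1 x=1 v=1
t4.Δ2 u=1 r=0 clk=1 q=0 p=1 x=1 v=1
t4.Δ3 u=1 r=0 clk=1 q=0 p=1 x=0 v=1
t4.Δ4 u=1 r=0 clk=1 q=1 p=1 x=0 v=1
t4.Δ5 u=1 r=0 clk=1 q=1 p=1 x=0 v=0
t5.Δ0 u=1 r=0 clk=1 q=1 p=1 x=0 v=0
t5.Δ1 u=1 r=0 clk=0 q=1 p=1 x=0 v=0
t6.Δ0 u=1 r=0 clk=0 q=1 p=1 x=0 v=0
t6.Δ1 u=1 r=0 clk=1 q=1 p=1 x=0 v=0
t6.Δ2 u=1 r=1 clk=1 q=1 p=1 x=0 v=0
t6.Δ3 u=1 r=1 clk=1 q=1 p=1 x=1 v=0
t6.Δ4 u=1 r=1 clk=1 q=0 p=1 x=1 v=0
t6.Δ5 u=1 r=1 clk=1 q=0 p=1 x=1 v=1
t7.Δ0 u=1 r=1 clk=1 q=0 p=1 x=1 v=1
t7.Δ1 u=1 r=1 clk=0 q=0 p=1 x=1 v=1
t8.Δ0 u=1 r=1 clk=0 q=0 p=1 x=1 v=1
t8.Δ1 u=1 r=1 clk=1 q=0 p=1 x=1 v=1
t8.Δ2 u=1 r=0 clk=1 q=0 p=1 x=1 v=1
t8.Δ3 u=1 r=0 clk=1 q=0 p=1 x=0 v=1
t8.Δ4 u=1 r=0 clk=1 q=1 p=1 x=0 v=1
t8.Δ5 u=1 r=0 clk=1 q=1 p=1 x=0 v=0
t9.Δ0 u=1 r=0 clk=1 q=1 p=1 x=0 v=0
t9.Δ1 u=1 r=0 clk=0 q=1 p=1 x=0 v=0
t10.Δ0 u=1 r=0 clk=0 q=1 p=1 x=0 v=0
t10.Δ1 u=1 r=0 clk=1 q=1 p=1 x=0 v=0
t10.Δ2 u=1 r=1 clk=1 q=1 p=1 x=0 v=0
t10.Δ3 u=1 r=1 clk=1 q=1 p=1 x=1 v=0
t10.Δ4 u=1 r=1 clk=1 q=0 p=1 x=1 v=0
t10.Δ5 u=1 r=1 clk=1 q=0 p=1 x=1 v=1
t11.Δ0 u=1 r=1 clk=1 q=0 p=1 x=1 v=1
t11.Δ1 u=1 r=1 clk=0 q=0 p=1 x=1 v=1
t12.Δ0 u=1 r=1 clk=0 q=0 p=1 x=1 v=1
t12.Δ1 u=1 r=1 clk=1 q=0 p=1 x=1 v=1
t12.Δ2 u=1 r=0 clk=1 q=0 p=1 x=1 v=1
t12.Δ3 u=1 r=0 clk=1 q=0 p=1 x=0 v=1
t12.Δ4 u=1 r=0 clk=1 q=1 p=1 x=0 v=1
t12.Δ5 u=1 r=0 clk=1 q=1 p=1 x=0 v=0
t13.Δ0 u=1 r=0 clk=1 q=1 p=1 x=0 v=0
t13.Δ1 u=1 r=0 clk=0 q=1 p=1 x=0 v=0
t14.Δ0 u=1 r=0 clk=0 q=1 p=1 x=0 v=0
t14.Δ1 u=1 r=0 clk=1 q=1 p=1 x=0 v=0
t14.Δ2 u=1 r=1 clk=1 q=1 p=1 x=0 v=0
t14.Δ3 u=1 r=1 clk=1 q=1 p=1 x=1 v=0
t14.Δ4 u=1 r=1 clk=1 q=0 p=1 x=1 v=0
t14.Δ5 u=1 r=1 clk=1 q=0 p=1 x=1 v=1
t15.Δ0 u=1 r=1 clk=1 q=0 p=1 x=1 v=1
t15.Δ1 u=1 r=1 clk=0 q=0 p=1 x=1 v=1
t16.Δ0 u=1 r=1 clk=0 q=0 p=1 x=1 v=1
t16.Δ1 u=1 r=1 clk=1 q=0 p=1 x=1 v=1
t16.Δ2 u=1 r=0 clk=1 q=0 p=1 x=1 v=1
t16.Δ3 u=1 r=0 clk=1 q=0 p=1 x=0 v=1
t16.Δ4 u=1 r=0 clk=1 q=1 p=1 x=0 v=1
t16.Δ5 u=1 r=0 clk=1 q=1 p=1 x=0 v=0
t17.Δ0 u=1 r=0 clk=1 q=1 p=1 x=0 v=0
t17.Δ1 u=1 r=0 clk=0 q=1 p=1 x=0 v=0
t18.Δ0 u=1 r=0 clk=0 q=1 p=1 x=0 v=0
t18.Δ1 u=1 r=0 clk=1 q=1 p=1 x=0 v=0
t18.Δ2 u=1 r=1 clk=1 q=1 p=1 x=0 v=0
t18.Δ3 u=1 r=1 clk=1 q=1 p=1 x=1 v=0
t18.Δ4 u=1 r=1 clk=1 q=0 p=1 x=1 v=0
t18.Δ5 u=1 r=1 clk=1 q=0 p=1 x=1 v=1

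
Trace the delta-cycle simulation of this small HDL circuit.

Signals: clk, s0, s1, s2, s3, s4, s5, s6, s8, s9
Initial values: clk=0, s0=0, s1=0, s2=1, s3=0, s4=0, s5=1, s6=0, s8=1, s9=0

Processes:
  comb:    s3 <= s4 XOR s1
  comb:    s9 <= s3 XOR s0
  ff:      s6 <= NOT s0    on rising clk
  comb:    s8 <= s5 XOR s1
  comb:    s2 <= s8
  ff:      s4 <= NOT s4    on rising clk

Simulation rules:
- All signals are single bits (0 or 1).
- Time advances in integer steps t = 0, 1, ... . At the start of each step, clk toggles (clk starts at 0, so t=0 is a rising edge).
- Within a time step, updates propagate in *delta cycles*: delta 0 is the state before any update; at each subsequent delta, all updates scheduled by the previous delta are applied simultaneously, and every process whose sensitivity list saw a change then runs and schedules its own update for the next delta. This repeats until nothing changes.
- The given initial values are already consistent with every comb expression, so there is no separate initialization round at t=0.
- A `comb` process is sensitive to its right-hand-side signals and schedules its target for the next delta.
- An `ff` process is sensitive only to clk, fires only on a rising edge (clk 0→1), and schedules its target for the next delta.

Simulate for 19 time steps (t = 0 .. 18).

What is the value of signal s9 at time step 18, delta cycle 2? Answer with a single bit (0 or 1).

1

t=0 Δ0: s3=0 s4=0 s1=0 s0=0 s5=1 s9=0 s6=0 s8=1 s2=1 clk=0
  Δ1: clk:0→1
  Δ2: s4:0→1, s6:0→1
  Δ3: s3:0→1
  Δ4: s9:0→1
  (4Δ to stable)
t=1 Δ0: s3=1 s4=1 s1=0 s0=0 s5=1 s9=1 s6=1 s8=1 s2=1 clk=1
  Δ1: clk:1→0
  (1Δ to stable)
t=2 Δ0: s3=1 s4=1 s1=0 s0=0 s5=1 s9=1 s6=1 s8=1 s2=1 clk=0
  Δ1: clk:0→1
  Δ2: s4:1→0
  Δ3: s3:1→0
  Δ4: s9:1→0
  (4Δ to stable)
t=3 Δ0: s3=0 s4=0 s1=0 s0=0 s5=1 s9=0 s6=1 s8=1 s2=1 clk=1
  Δ1: clk:1→0
  (1Δ to stable)
t=4 Δ0: s3=0 s4=0 s1=0 s0=0 s5=1 s9=0 s6=1 s8=1 s2=1 clk=0
  Δ1: clk:0→1
  Δ2: s4:0→1
  Δ3: s3:0→1
  Δ4: s9:0→1
  (4Δ to stable)
t=5 Δ0: s3=1 s4=1 s1=0 s0=0 s5=1 s9=1 s6=1 s8=1 s2=1 clk=1
  Δ1: clk:1→0
  (1Δ to stable)
t=6 Δ0: s3=1 s4=1 s1=0 s0=0 s5=1 s9=1 s6=1 s8=1 s2=1 clk=0
  Δ1: clk:0→1
  Δ2: s4:1→0
  Δ3: s3:1→0
  Δ4: s9:1→0
  (4Δ to stable)
t=7 Δ0: s3=0 s4=0 s1=0 s0=0 s5=1 s9=0 s6=1 s8=1 s2=1 clk=1
  Δ1: clk:1→0
  (1Δ to stable)
t=8 Δ0: s3=0 s4=0 s1=0 s0=0 s5=1 s9=0 s6=1 s8=1 s2=1 clk=0
  Δ1: clk:0→1
  Δ2: s4:0→1
  Δ3: s3:0→1
  Δ4: s9:0→1
  (4Δ to stable)
t=9 Δ0: s3=1 s4=1 s1=0 s0=0 s5=1 s9=1 s6=1 s8=1 s2=1 clk=1
  Δ1: clk:1→0
  (1Δ to stable)
t=10 Δ0: s3=1 s4=1 s1=0 s0=0 s5=1 s9=1 s6=1 s8=1 s2=1 clk=0
  Δ1: clk:0→1
  Δ2: s4:1→0
  Δ3: s3:1→0
  Δ4: s9:1→0
  (4Δ to stable)
t=11 Δ0: s3=0 s4=0 s1=0 s0=0 s5=1 s9=0 s6=1 s8=1 s2=1 clk=1
  Δ1: clk:1→0
  (1Δ to stable)
t=12 Δ0: s3=0 s4=0 s1=0 s0=0 s5=1 s9=0 s6=1 s8=1 s2=1 clk=0
  Δ1: clk:0→1
  Δ2: s4:0→1
  Δ3: s3:0→1
  Δ4: s9:0→1
  (4Δ to stable)
t=13 Δ0: s3=1 s4=1 s1=0 s0=0 s5=1 s9=1 s6=1 s8=1 s2=1 clk=1
  Δ1: clk:1→0
  (1Δ to stable)
t=14 Δ0: s3=1 s4=1 s1=0 s0=0 s5=1 s9=1 s6=1 s8=1 s2=1 clk=0
  Δ1: clk:0→1
  Δ2: s4:1→0
  Δ3: s3:1→0
  Δ4: s9:1→0
  (4Δ to stable)
t=15 Δ0: s3=0 s4=0 s1=0 s0=0 s5=1 s9=0 s6=1 s8=1 s2=1 clk=1
  Δ1: clk:1→0
  (1Δ to stable)
t=16 Δ0: s3=0 s4=0 s1=0 s0=0 s5=1 s9=0 s6=1 s8=1 s2=1 clk=0
  Δ1: clk:0→1
  Δ2: s4:0→1
  Δ3: s3:0→1
  Δ4: s9:0→1
  (4Δ to stable)
t=17 Δ0: s3=1 s4=1 s1=0 s0=0 s5=1 s9=1 s6=1 s8=1 s2=1 clk=1
  Δ1: clk:1→0
  (1Δ to stable)
t=18 Δ0: s3=1 s4=1 s1=0 s0=0 s5=1 s9=1 s6=1 s8=1 s2=1 clk=0
  Δ1: clk:0→1
  Δ2: s4:1→0
  Δ3: s3:1→0
  Δ4: s9:1→0
  (4Δ to stable)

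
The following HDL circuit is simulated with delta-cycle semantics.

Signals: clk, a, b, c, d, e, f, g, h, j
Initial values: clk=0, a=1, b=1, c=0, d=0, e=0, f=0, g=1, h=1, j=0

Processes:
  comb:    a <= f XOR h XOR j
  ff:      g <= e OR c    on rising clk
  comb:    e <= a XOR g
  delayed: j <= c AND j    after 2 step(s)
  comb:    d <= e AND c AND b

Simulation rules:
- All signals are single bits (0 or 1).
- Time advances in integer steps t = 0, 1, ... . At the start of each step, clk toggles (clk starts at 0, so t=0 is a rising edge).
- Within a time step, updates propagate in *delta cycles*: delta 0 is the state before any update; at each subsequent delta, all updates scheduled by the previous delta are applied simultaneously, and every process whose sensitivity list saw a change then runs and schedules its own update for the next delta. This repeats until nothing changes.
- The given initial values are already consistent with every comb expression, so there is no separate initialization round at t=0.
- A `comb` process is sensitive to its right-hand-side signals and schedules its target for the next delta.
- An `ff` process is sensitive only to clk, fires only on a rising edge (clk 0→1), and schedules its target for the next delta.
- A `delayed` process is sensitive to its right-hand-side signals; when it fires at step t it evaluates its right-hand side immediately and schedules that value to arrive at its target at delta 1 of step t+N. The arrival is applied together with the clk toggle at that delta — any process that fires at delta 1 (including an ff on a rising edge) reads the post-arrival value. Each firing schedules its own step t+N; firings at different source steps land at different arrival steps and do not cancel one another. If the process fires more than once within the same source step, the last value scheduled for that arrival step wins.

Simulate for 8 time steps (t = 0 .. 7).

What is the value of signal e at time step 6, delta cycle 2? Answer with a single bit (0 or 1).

t0.Δ0 j=0 b=1 e=0 g=1 a=1 c=0 h=1 clk=0 f=0 d=0
t0.Δ1 j=0 b=1 e=0 g=1 a=1 c=0 h=1 clk=1 f=0 d=0
t0.Δ2 j=0 b=1 e=0 g=0 a=1 c=0 h=1 clk=1 f=0 d=0
t0.Δ3 j=0 b=1 e=1 g=0 a=1 c=0 h=1 clk=1 f=0 d=0
t1.Δ0 j=0 b=1 e=1 g=0 a=1 c=0 h=1 clk=1 f=0 d=0
t1.Δ1 j=0 b=1 e=1 g=0 a=1 c=0 h=1 clk=0 f=0 d=0
t2.Δ0 j=0 b=1 e=1 g=0 a=1 c=0 h=1 clk=0 f=0 d=0
t2.Δ1 j=0 b=1 e=1 g=0 a=1 c=0 h=1 clk=1 f=0 d=0
t2.Δ2 j=0 b=1 e=1 g=1 a=1 c=0 h=1 clk=1 f=0 d=0
t2.Δ3 j=0 b=1 e=0 g=1 a=1 c=0 h=1 clk=1 f=0 d=0
t3.Δ0 j=0 b=1 e=0 g=1 a=1 c=0 h=1 clk=1 f=0 d=0
t3.Δ1 j=0 b=1 e=0 g=1 a=1 c=0 h=1 clk=0 f=0 d=0
t4.Δ0 j=0 b=1 e=0 g=1 a=1 c=0 h=1 clk=0 f=0 d=0
t4.Δ1 j=0 b=1 e=0 g=1 a=1 c=0 h=1 clk=1 f=0 d=0
t4.Δ2 j=0 b=1 e=0 g=0 a=1 c=0 h=1 clk=1 f=0 d=0
t4.Δ3 j=0 b=1 e=1 g=0 a=1 c=0 h=1 clk=1 f=0 d=0
t5.Δ0 j=0 b=1 e=1 g=0 a=1 c=0 h=1 clk=1 f=0 d=0
t5.Δ1 j=0 b=1 e=1 g=0 a=1 c=0 h=1 clk=0 f=0 d=0
t6.Δ0 j=0 b=1 e=1 g=0 a=1 c=0 h=1 clk=0 f=0 d=0
t6.Δ1 j=0 b=1 e=1 g=0 a=1 c=0 h=1 clk=1 f=0 d=0
t6.Δ2 j=0 b=1 e=1 g=1 a=1 c=0 h=1 clk=1 f=0 d=0
t6.Δ3 j=0 b=1 e=0 g=1 a=1 c=0 h=1 clk=1 f=0 d=0
t7.Δ0 j=0 b=1 e=0 g=1 a=1 c=0 h=1 clk=1 f=0 d=0
t7.Δ1 j=0 b=1 e=0 g=1 a=1 c=0 h=1 clk=0 f=0 d=0

1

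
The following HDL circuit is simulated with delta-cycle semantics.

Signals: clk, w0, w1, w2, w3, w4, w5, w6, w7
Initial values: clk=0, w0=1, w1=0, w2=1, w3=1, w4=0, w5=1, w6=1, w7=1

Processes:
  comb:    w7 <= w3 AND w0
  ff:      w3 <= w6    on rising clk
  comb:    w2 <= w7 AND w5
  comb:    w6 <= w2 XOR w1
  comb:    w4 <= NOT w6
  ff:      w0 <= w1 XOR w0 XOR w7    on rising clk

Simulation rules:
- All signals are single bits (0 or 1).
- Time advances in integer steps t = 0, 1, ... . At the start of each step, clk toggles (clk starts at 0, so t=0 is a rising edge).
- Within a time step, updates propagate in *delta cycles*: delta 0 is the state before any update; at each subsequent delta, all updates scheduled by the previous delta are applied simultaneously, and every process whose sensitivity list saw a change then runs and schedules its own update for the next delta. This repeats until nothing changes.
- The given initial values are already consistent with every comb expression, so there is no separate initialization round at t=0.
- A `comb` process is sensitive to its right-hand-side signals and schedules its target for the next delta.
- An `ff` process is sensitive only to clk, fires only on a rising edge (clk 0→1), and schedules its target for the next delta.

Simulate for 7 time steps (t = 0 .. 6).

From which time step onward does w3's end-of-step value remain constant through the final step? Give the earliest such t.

t=0 Δ0: w2=1 w4=0 w0=1 w1=0 w6=1 w7=1 w3=1 clk=0 w5=1
  Δ1: clk:0→1
  Δ2: w0:1→0
  Δ3: w7:1→0
  Δ4: w2:1→0
  Δ5: w6:1→0
  Δ6: w4:0→1
  (6Δ to stable)
t=1 Δ0: w2=0 w4=1 w0=0 w1=0 w6=0 w7=0 w3=1 clk=1 w5=1
  Δ1: clk:1→0
  (1Δ to stable)
t=2 Δ0: w2=0 w4=1 w0=0 w1=0 w6=0 w7=0 w3=1 clk=0 w5=1
  Δ1: clk:0→1
  Δ2: w3:1→0
  (2Δ to stable)
t=3 Δ0: w2=0 w4=1 w0=0 w1=0 w6=0 w7=0 w3=0 clk=1 w5=1
  Δ1: clk:1→0
  (1Δ to stable)
t=4 Δ0: w2=0 w4=1 w0=0 w1=0 w6=0 w7=0 w3=0 clk=0 w5=1
  Δ1: clk:0→1
  (1Δ to stable)
t=5 Δ0: w2=0 w4=1 w0=0 w1=0 w6=0 w7=0 w3=0 clk=1 w5=1
  Δ1: clk:1→0
  (1Δ to stable)
t=6 Δ0: w2=0 w4=1 w0=0 w1=0 w6=0 w7=0 w3=0 clk=0 w5=1
  Δ1: clk:0→1
  (1Δ to stable)

2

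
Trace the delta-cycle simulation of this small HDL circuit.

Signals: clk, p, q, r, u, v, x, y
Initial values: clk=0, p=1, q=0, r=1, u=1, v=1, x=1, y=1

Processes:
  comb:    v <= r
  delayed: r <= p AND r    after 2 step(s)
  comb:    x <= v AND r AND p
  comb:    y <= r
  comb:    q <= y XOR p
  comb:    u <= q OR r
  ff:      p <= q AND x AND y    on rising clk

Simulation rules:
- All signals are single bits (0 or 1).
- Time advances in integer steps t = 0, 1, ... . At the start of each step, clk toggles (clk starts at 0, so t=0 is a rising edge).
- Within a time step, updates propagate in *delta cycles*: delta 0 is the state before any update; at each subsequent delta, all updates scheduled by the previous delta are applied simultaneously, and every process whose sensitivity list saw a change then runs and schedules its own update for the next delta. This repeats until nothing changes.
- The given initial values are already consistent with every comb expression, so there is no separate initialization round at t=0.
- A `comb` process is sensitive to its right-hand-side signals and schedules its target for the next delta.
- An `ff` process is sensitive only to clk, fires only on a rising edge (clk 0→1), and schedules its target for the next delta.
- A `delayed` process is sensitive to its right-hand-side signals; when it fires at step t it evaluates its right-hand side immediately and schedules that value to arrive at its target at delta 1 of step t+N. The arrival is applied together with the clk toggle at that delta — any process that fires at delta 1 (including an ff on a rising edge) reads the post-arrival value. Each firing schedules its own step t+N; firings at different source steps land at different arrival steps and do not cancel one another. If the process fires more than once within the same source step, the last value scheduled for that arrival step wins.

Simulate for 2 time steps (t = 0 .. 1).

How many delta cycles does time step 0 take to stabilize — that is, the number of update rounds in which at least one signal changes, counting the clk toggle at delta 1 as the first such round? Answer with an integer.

t=0 Δ0: p=1 r=1 clk=0 x=1 u=1 q=0 y=1 v=1
  Δ1: clk:0→1
  Δ2: p:1→0
  Δ3: x:1→0, q:0→1
  (3Δ to stable)
t=1 Δ0: p=0 r=1 clk=1 x=0 u=1 q=1 y=1 v=1
  Δ1: clk:1→0
  (1Δ to stable)

3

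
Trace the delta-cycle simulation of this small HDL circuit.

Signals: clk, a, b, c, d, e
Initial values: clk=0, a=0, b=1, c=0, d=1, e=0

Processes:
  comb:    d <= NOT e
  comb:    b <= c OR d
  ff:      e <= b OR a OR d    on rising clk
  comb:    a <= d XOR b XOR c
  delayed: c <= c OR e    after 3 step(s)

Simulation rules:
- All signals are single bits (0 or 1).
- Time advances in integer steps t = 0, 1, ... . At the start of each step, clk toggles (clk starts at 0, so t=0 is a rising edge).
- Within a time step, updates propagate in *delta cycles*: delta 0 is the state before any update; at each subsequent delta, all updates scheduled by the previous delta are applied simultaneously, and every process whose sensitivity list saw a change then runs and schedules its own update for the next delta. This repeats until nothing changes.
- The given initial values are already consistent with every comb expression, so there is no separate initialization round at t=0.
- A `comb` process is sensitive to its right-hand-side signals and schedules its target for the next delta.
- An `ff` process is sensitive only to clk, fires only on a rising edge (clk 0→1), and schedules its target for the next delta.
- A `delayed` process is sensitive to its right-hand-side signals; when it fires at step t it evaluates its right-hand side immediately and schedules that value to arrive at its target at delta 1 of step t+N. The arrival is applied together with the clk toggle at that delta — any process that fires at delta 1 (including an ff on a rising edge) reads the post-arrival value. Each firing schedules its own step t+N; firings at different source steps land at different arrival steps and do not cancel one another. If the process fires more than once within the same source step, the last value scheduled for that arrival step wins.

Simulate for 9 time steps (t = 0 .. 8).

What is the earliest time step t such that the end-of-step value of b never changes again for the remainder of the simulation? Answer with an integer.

6

t=0 Δ0: clk=0 d=1 e=0 b=1 a=0 c=0
  Δ1: clk:0→1
  Δ2: e:0→1
  Δ3: d:1→0
  Δ4: b:1→0, a:0→1
  Δ5: a:1→0
  (5Δ to stable)
t=1 Δ0: clk=1 d=0 e=1 b=0 a=0 c=0
  Δ1: clk:1→0
  (1Δ to stable)
t=2 Δ0: clk=0 d=0 e=1 b=0 a=0 c=0
  Δ1: clk:0→1
  Δ2: e:1→0
  Δ3: d:0→1
  Δ4: b:0→1, a:0→1
  Δ5: a:1→0
  (5Δ to stable)
t=3 Δ0: clk=1 d=1 e=0 b=1 a=0 c=0
  Δ1: clk:1→0, c:0→1
  Δ2: a:0→1
  (2Δ to stable)
t=4 Δ0: clk=0 d=1 e=0 b=1 a=1 c=1
  Δ1: clk:0→1
  Δ2: e:0→1
  Δ3: d:1→0
  Δ4: a:1→0
  (4Δ to stable)
t=5 Δ0: clk=1 d=0 e=1 b=1 a=0 c=1
  Δ1: clk:1→0, c:1→0
  Δ2: b:1→0, a:0→1
  Δ3: a:1→0
  (3Δ to stable)
t=6 Δ0: clk=0 d=0 e=1 b=0 a=0 c=0
  Δ1: clk:0→1, c:0→1
  Δ2: e:1→0, b:0→1, a:0→1
  Δ3: d:0→1, a:1→0
  Δ4: a:0→1
  (4Δ to stable)
t=7 Δ0: clk=1 d=1 e=0 b=1 a=1 c=1
  Δ1: clk:1→0
  (1Δ to stable)
t=8 Δ0: clk=0 d=1 e=0 b=1 a=1 c=1
  Δ1: clk:0→1
  Δ2: e:0→1
  Δ3: d:1→0
  Δ4: a:1→0
  (4Δ to stable)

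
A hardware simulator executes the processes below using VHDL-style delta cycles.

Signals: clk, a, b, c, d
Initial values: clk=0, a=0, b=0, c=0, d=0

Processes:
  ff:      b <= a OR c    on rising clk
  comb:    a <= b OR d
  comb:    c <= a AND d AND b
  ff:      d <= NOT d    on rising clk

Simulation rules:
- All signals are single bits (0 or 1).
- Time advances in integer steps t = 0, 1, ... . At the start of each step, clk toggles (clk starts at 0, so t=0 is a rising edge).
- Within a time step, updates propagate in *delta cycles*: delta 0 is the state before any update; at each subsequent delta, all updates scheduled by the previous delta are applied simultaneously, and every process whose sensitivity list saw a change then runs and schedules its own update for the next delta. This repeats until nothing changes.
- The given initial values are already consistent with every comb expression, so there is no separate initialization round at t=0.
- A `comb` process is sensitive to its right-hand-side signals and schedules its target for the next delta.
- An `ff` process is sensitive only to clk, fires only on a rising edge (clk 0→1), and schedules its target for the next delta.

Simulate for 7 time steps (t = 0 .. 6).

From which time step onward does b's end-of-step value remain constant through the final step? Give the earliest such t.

[bits: c,b,clk,d,a]
t=0: Δ0=00000 Δ1=00100 Δ2=00110 Δ3=00111 | 3Δ
t=1: Δ0=00111 Δ1=00011 | 1Δ
t=2: Δ0=00011 Δ1=00111 Δ2=01101 | 2Δ
t=3: Δ0=01101 Δ1=01001 | 1Δ
t=4: Δ0=01001 Δ1=01101 Δ2=01111 Δ3=11111 | 3Δ
t=5: Δ0=11111 Δ1=11011 | 1Δ
t=6: Δ0=11011 Δ1=11111 Δ2=11101 Δ3=01101 | 3Δ

2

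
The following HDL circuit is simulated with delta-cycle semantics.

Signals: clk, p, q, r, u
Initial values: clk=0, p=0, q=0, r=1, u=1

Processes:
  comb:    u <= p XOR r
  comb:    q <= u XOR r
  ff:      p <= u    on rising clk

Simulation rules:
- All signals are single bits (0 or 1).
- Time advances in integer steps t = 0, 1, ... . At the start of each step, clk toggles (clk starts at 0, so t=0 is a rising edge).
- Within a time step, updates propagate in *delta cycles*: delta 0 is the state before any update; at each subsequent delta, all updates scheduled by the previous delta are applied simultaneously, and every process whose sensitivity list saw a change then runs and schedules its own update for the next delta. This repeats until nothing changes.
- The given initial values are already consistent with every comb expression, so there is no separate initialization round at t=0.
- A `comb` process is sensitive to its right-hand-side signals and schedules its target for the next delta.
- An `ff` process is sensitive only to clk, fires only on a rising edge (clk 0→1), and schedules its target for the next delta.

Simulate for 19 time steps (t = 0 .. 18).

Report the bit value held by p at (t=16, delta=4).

1

t=0 Δ0: q=0 p=0 clk=0 r=1 u=1
  Δ1: clk:0→1
  Δ2: p:0→1
  Δ3: u:1→0
  Δ4: q:0→1
  (4Δ to stable)
t=1 Δ0: q=1 p=1 clk=1 r=1 u=0
  Δ1: clk:1→0
  (1Δ to stable)
t=2 Δ0: q=1 p=1 clk=0 r=1 u=0
  Δ1: clk:0→1
  Δ2: p:1→0
  Δ3: u:0→1
  Δ4: q:1→0
  (4Δ to stable)
t=3 Δ0: q=0 p=0 clk=1 r=1 u=1
  Δ1: clk:1→0
  (1Δ to stable)
t=4 Δ0: q=0 p=0 clk=0 r=1 u=1
  Δ1: clk:0→1
  Δ2: p:0→1
  Δ3: u:1→0
  Δ4: q:0→1
  (4Δ to stable)
t=5 Δ0: q=1 p=1 clk=1 r=1 u=0
  Δ1: clk:1→0
  (1Δ to stable)
t=6 Δ0: q=1 p=1 clk=0 r=1 u=0
  Δ1: clk:0→1
  Δ2: p:1→0
  Δ3: u:0→1
  Δ4: q:1→0
  (4Δ to stable)
t=7 Δ0: q=0 p=0 clk=1 r=1 u=1
  Δ1: clk:1→0
  (1Δ to stable)
t=8 Δ0: q=0 p=0 clk=0 r=1 u=1
  Δ1: clk:0→1
  Δ2: p:0→1
  Δ3: u:1→0
  Δ4: q:0→1
  (4Δ to stable)
t=9 Δ0: q=1 p=1 clk=1 r=1 u=0
  Δ1: clk:1→0
  (1Δ to stable)
t=10 Δ0: q=1 p=1 clk=0 r=1 u=0
  Δ1: clk:0→1
  Δ2: p:1→0
  Δ3: u:0→1
  Δ4: q:1→0
  (4Δ to stable)
t=11 Δ0: q=0 p=0 clk=1 r=1 u=1
  Δ1: clk:1→0
  (1Δ to stable)
t=12 Δ0: q=0 p=0 clk=0 r=1 u=1
  Δ1: clk:0→1
  Δ2: p:0→1
  Δ3: u:1→0
  Δ4: q:0→1
  (4Δ to stable)
t=13 Δ0: q=1 p=1 clk=1 r=1 u=0
  Δ1: clk:1→0
  (1Δ to stable)
t=14 Δ0: q=1 p=1 clk=0 r=1 u=0
  Δ1: clk:0→1
  Δ2: p:1→0
  Δ3: u:0→1
  Δ4: q:1→0
  (4Δ to stable)
t=15 Δ0: q=0 p=0 clk=1 r=1 u=1
  Δ1: clk:1→0
  (1Δ to stable)
t=16 Δ0: q=0 p=0 clk=0 r=1 u=1
  Δ1: clk:0→1
  Δ2: p:0→1
  Δ3: u:1→0
  Δ4: q:0→1
  (4Δ to stable)
t=17 Δ0: q=1 p=1 clk=1 r=1 u=0
  Δ1: clk:1→0
  (1Δ to stable)
t=18 Δ0: q=1 p=1 clk=0 r=1 u=0
  Δ1: clk:0→1
  Δ2: p:1→0
  Δ3: u:0→1
  Δ4: q:1→0
  (4Δ to stable)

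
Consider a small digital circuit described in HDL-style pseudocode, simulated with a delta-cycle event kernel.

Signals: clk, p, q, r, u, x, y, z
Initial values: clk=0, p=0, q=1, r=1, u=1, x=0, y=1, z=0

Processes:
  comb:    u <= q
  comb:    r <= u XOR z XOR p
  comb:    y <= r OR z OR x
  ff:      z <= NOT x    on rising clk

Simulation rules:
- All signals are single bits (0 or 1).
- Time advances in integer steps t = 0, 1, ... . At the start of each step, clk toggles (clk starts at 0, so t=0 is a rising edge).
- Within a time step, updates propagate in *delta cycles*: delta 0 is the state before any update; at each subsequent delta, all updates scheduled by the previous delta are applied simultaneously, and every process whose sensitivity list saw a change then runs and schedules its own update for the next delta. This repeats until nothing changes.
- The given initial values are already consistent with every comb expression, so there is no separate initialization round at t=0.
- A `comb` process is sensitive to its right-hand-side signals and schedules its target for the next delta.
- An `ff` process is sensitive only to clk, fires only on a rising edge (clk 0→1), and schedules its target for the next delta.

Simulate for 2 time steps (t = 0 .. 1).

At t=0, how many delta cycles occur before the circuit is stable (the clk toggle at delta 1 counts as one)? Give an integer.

t=0 Δ0: u=1 y=1 p=0 x=0 r=1 q=1 z=0 clk=0
  Δ1: clk:0→1
  Δ2: z:0→1
  Δ3: r:1→0
  (3Δ to stable)
t=1 Δ0: u=1 y=1 p=0 x=0 r=0 q=1 z=1 clk=1
  Δ1: clk:1→0
  (1Δ to stable)

3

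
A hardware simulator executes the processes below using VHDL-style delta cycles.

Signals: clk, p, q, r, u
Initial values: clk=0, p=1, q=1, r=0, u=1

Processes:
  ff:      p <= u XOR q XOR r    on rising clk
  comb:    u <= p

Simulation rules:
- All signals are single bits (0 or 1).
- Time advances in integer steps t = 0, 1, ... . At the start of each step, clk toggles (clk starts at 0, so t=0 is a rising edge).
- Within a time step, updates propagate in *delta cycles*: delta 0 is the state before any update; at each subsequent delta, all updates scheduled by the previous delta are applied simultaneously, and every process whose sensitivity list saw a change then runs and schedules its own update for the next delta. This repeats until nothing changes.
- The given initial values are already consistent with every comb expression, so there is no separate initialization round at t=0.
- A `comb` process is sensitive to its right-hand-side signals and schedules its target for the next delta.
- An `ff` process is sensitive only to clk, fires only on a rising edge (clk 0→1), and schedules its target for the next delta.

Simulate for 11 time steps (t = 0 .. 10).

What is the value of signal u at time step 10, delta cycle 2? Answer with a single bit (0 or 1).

t0.Δ0 p=1 r=0 u=1 clk=0 q=1
t0.Δ1 p=1 r=0 u=1 clk=1 q=1
t0.Δ2 p=0 r=0 u=1 clk=1 q=1
t0.Δ3 p=0 r=0 u=0 clk=1 q=1
t1.Δ0 p=0 r=0 u=0 clk=1 q=1
t1.Δ1 p=0 r=0 u=0 clk=0 q=1
t2.Δ0 p=0 r=0 u=0 clk=0 q=1
t2.Δ1 p=0 r=0 u=0 clk=1 q=1
t2.Δ2 p=1 r=0 u=0 clk=1 q=1
t2.Δ3 p=1 r=0 u=1 clk=1 q=1
t3.Δ0 p=1 r=0 u=1 clk=1 q=1
t3.Δ1 p=1 r=0 u=1 clk=0 q=1
t4.Δ0 p=1 r=0 u=1 clk=0 q=1
t4.Δ1 p=1 r=0 u=1 clk=1 q=1
t4.Δ2 p=0 r=0 u=1 clk=1 q=1
t4.Δ3 p=0 r=0 u=0 clk=1 q=1
t5.Δ0 p=0 r=0 u=0 clk=1 q=1
t5.Δ1 p=0 r=0 u=0 clk=0 q=1
t6.Δ0 p=0 r=0 u=0 clk=0 q=1
t6.Δ1 p=0 r=0 u=0 clk=1 q=1
t6.Δ2 p=1 r=0 u=0 clk=1 q=1
t6.Δ3 p=1 r=0 u=1 clk=1 q=1
t7.Δ0 p=1 r=0 u=1 clk=1 q=1
t7.Δ1 p=1 r=0 u=1 clk=0 q=1
t8.Δ0 p=1 r=0 u=1 clk=0 q=1
t8.Δ1 p=1 r=0 u=1 clk=1 q=1
t8.Δ2 p=0 r=0 u=1 clk=1 q=1
t8.Δ3 p=0 r=0 u=0 clk=1 q=1
t9.Δ0 p=0 r=0 u=0 clk=1 q=1
t9.Δ1 p=0 r=0 u=0 clk=0 q=1
t10.Δ0 p=0 r=0 u=0 clk=0 q=1
t10.Δ1 p=0 r=0 u=0 clk=1 q=1
t10.Δ2 p=1 r=0 u=0 clk=1 q=1
t10.Δ3 p=1 r=0 u=1 clk=1 q=1

0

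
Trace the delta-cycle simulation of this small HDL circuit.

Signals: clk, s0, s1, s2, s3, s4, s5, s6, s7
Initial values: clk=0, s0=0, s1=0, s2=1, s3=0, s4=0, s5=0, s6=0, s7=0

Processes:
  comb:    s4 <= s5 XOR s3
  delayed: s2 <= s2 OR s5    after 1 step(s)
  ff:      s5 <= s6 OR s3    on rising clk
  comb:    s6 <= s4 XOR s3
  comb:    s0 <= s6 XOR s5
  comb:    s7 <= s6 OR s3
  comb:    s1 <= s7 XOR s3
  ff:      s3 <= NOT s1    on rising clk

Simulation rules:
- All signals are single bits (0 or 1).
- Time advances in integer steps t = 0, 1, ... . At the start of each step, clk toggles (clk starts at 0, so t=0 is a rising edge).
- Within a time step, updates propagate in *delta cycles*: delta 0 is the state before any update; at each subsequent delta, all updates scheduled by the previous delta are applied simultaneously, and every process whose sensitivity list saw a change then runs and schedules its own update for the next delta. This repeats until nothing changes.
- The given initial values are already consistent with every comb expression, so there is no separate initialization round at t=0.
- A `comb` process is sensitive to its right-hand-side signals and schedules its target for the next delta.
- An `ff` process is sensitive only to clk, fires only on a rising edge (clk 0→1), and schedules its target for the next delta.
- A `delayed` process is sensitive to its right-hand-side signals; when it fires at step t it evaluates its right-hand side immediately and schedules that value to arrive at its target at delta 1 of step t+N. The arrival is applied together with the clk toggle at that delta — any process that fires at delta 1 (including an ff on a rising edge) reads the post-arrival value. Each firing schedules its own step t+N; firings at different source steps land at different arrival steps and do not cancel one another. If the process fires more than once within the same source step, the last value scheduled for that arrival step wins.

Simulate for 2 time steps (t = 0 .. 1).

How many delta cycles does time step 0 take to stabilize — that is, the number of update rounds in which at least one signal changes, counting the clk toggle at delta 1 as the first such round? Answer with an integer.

5

t0.Δ0 s3=0 s7=0 s1=0 s0=0 s5=0 s6=0 s4=0 s2=1 clk=0
t0.Δ1 s3=0 s7=0 s1=0 s0=0 s5=0 s6=0 s4=0 s2=1 clk=1
t0.Δ2 s3=1 s7=0 s1=0 s0=0 s5=0 s6=0 s4=0 s2=1 clk=1
t0.Δ3 s3=1 s7=1 s1=1 s0=0 s5=0 s6=1 s4=1 s2=1 clk=1
t0.Δ4 s3=1 s7=1 s1=0 s0=1 s5=0 s6=0 s4=1 s2=1 clk=1
t0.Δ5 s3=1 s7=1 s1=0 s0=0 s5=0 s6=0 s4=1 s2=1 clk=1
t1.Δ0 s3=1 s7=1 s1=0 s0=0 s5=0 s6=0 s4=1 s2=1 clk=1
t1.Δ1 s3=1 s7=1 s1=0 s0=0 s5=0 s6=0 s4=1 s2=1 clk=0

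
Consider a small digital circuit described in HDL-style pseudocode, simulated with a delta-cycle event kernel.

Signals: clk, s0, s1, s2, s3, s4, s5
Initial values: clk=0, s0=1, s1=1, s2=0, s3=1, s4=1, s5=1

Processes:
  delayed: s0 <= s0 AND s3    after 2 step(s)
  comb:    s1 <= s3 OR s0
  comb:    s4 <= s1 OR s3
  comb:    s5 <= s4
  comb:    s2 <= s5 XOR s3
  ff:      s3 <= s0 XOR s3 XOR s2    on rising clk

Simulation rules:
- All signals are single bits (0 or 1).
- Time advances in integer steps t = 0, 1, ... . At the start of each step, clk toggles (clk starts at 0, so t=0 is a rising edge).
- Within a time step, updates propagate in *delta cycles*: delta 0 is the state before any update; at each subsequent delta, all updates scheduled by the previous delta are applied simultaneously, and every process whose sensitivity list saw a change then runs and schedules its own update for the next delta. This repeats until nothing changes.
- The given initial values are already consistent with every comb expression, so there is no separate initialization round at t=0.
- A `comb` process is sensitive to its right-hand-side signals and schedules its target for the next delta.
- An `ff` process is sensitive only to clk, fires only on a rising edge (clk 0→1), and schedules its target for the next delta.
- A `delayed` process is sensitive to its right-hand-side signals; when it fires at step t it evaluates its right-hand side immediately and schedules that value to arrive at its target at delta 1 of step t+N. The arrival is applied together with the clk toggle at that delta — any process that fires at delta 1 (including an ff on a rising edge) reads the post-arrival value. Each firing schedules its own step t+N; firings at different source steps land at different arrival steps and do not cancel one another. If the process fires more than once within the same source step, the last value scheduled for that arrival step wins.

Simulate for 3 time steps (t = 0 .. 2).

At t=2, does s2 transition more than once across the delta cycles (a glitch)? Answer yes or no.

[bits: s3,s2,s4,clk,s0,s5,s1]
t=0: Δ0=1010111 Δ1=1011111 Δ2=0011111 Δ3=0111111 | 3Δ
t=1: Δ0=0111111 Δ1=0110111 | 1Δ
t=2: Δ0=0110111 Δ1=0111011 Δ2=1111010 Δ3=1011011 | 3Δ

no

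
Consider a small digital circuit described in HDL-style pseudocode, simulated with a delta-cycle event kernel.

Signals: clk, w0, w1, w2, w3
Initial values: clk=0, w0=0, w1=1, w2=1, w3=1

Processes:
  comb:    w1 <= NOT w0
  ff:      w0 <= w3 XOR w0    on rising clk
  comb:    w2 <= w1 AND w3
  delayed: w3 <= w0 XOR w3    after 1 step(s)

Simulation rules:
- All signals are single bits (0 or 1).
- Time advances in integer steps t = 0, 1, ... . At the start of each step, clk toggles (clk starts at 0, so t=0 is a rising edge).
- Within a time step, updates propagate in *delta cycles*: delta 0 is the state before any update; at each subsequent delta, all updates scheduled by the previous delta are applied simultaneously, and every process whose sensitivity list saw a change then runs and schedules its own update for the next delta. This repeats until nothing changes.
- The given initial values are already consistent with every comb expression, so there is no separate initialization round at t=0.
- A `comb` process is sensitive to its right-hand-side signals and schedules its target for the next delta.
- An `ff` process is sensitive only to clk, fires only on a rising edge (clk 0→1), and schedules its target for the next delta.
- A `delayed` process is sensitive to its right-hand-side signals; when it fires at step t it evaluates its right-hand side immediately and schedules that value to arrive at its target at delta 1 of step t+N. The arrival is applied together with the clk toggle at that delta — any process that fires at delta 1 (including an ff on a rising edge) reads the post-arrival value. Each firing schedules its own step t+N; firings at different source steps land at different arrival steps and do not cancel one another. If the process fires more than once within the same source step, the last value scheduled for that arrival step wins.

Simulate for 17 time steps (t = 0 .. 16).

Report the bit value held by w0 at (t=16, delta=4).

[bits: clk,w0,w2,w3,w1]
t=0: Δ0=00111 Δ1=10111 Δ2=11111 Δ3=11110 Δ4=11010 | 4Δ
t=1: Δ0=11010 Δ1=01000 | 1Δ
t=2: Δ0=01000 Δ1=11010 Δ2=10010 Δ3=10011 Δ4=10111 | 4Δ
t=3: Δ0=10111 Δ1=00111 | 1Δ
t=4: Δ0=00111 Δ1=10111 Δ2=11111 Δ3=11110 Δ4=11010 | 4Δ
t=5: Δ0=11010 Δ1=01000 | 1Δ
t=6: Δ0=01000 Δ1=11010 Δ2=10010 Δ3=10011 Δ4=10111 | 4Δ
t=7: Δ0=10111 Δ1=00111 | 1Δ
t=8: Δ0=00111 Δ1=10111 Δ2=11111 Δ3=11110 Δ4=11010 | 4Δ
t=9: Δ0=11010 Δ1=01000 | 1Δ
t=10: Δ0=01000 Δ1=11010 Δ2=10010 Δ3=10011 Δ4=10111 | 4Δ
t=11: Δ0=10111 Δ1=00111 | 1Δ
t=12: Δ0=00111 Δ1=10111 Δ2=11111 Δ3=11110 Δ4=11010 | 4Δ
t=13: Δ0=11010 Δ1=01000 | 1Δ
t=14: Δ0=01000 Δ1=11010 Δ2=10010 Δ3=10011 Δ4=10111 | 4Δ
t=15: Δ0=10111 Δ1=00111 | 1Δ
t=16: Δ0=00111 Δ1=10111 Δ2=11111 Δ3=11110 Δ4=11010 | 4Δ

1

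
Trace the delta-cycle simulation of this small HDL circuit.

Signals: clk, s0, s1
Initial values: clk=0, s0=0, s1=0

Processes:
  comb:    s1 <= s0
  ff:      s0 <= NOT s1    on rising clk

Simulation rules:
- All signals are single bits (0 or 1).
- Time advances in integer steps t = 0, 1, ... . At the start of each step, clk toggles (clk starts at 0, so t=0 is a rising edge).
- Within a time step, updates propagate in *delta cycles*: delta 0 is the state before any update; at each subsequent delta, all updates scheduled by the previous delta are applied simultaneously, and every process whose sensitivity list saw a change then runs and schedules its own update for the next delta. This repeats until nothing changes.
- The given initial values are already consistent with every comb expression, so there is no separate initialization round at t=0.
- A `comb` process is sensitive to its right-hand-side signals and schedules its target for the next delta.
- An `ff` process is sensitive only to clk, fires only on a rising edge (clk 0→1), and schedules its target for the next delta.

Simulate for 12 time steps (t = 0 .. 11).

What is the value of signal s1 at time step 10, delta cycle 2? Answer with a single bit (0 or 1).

1

[bits: s1,clk,s0]
t=0: Δ0=000 Δ1=010 Δ2=011 Δ3=111 | 3Δ
t=1: Δ0=111 Δ1=101 | 1Δ
t=2: Δ0=101 Δ1=111 Δ2=110 Δ3=010 | 3Δ
t=3: Δ0=010 Δ1=000 | 1Δ
t=4: Δ0=000 Δ1=010 Δ2=011 Δ3=111 | 3Δ
t=5: Δ0=111 Δ1=101 | 1Δ
t=6: Δ0=101 Δ1=111 Δ2=110 Δ3=010 | 3Δ
t=7: Δ0=010 Δ1=000 | 1Δ
t=8: Δ0=000 Δ1=010 Δ2=011 Δ3=111 | 3Δ
t=9: Δ0=111 Δ1=101 | 1Δ
t=10: Δ0=101 Δ1=111 Δ2=110 Δ3=010 | 3Δ
t=11: Δ0=010 Δ1=000 | 1Δ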